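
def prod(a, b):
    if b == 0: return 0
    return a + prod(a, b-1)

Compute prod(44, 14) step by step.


prod(44, 14) = 44 + prod(44, 13)
prod(44, 13) = 44 + prod(44, 12)
prod(44, 12) = 44 + prod(44, 11)
prod(44, 11) = 44 + prod(44, 10)
prod(44, 10) = 44 + prod(44, 9)
prod(44, 9) = 44 + prod(44, 8)
prod(44, 8) = 44 + prod(44, 7)
prod(44, 7) = 44 + prod(44, 6)
prod(44, 6) = 44 + prod(44, 5)
prod(44, 5) = 44 + prod(44, 4)
prod(44, 4) = 44 + prod(44, 3)
prod(44, 3) = 44 + prod(44, 2)
prod(44, 2) = 44 + prod(44, 1)
prod(44, 1) = 44 + prod(44, 0)
prod(44, 0) = 0  (base case)
Total: 44 + 44 + 44 + 44 + 44 + 44 + 44 + 44 + 44 + 44 + 44 + 44 + 44 + 44 + 0 = 616

616


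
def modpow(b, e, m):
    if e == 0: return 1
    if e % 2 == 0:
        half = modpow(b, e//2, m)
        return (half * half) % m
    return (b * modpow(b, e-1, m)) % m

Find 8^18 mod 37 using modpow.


modpow(8, 18, 37): e is even, compute modpow(8, 9, 37)
  modpow(8, 9, 37): e is odd, compute modpow(8, 8, 37)
    modpow(8, 8, 37): e is even, compute modpow(8, 4, 37)
      modpow(8, 4, 37): e is even, compute modpow(8, 2, 37)
        modpow(8, 2, 37): e is even, compute modpow(8, 1, 37)
          modpow(8, 1, 37): e is odd, compute modpow(8, 0, 37)
          modpow(8, 0, 37) = 1
          (8 * 1) % 37 = 8
        half=8, (8*8) % 37 = 27
      half=27, (27*27) % 37 = 26
    half=26, (26*26) % 37 = 10
  (8 * 10) % 37 = 6
half=6, (6*6) % 37 = 36

36


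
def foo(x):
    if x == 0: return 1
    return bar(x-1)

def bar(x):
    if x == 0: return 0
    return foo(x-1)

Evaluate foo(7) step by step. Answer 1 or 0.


foo(7) = bar(6)
bar(6) = foo(5)
foo(5) = bar(4)
bar(4) = foo(3)
foo(3) = bar(2)
bar(2) = foo(1)
foo(1) = bar(0)
bar(0) = 0  (base case)
Result: 0

0


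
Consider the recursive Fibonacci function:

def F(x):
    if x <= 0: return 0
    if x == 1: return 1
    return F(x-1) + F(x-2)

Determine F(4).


Computing F(4) bottom-up:
F(0) = 0
F(1) = 1
F(2) = F(1) + F(0) = 1 + 0 = 1
F(3) = F(2) + F(1) = 1 + 1 = 2
F(4) = F(3) + F(2) = 2 + 1 = 3

3


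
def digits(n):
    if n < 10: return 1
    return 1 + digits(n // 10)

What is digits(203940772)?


digits(203940772) = 1 + digits(20394077)
digits(20394077) = 1 + digits(2039407)
digits(2039407) = 1 + digits(203940)
digits(203940) = 1 + digits(20394)
digits(20394) = 1 + digits(2039)
digits(2039) = 1 + digits(203)
digits(203) = 1 + digits(20)
digits(20) = 1 + digits(2)
digits(2) = 1  (base case: 2 < 10)
Unwinding: 1 + 1 + 1 + 1 + 1 + 1 + 1 + 1 + 1 = 9

9


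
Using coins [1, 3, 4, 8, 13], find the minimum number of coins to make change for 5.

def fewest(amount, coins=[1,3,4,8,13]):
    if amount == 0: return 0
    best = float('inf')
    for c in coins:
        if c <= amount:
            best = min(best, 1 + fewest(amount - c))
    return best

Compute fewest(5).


Building up with DP:
fewest(0) = 0
fewest(1) = min(1+fewest(0)=1+0=1) = 1
fewest(2) = min(1+fewest(1)=1+1=2) = 2
fewest(3) = min(1+fewest(2)=1+2=3, 1+fewest(0)=1+0=1) = 1
fewest(4) = min(1+fewest(3)=1+1=2, 1+fewest(1)=1+1=2, 1+fewest(0)=1+0=1) = 1
fewest(5) = min(1+fewest(4)=1+1=2, 1+fewest(2)=1+2=3, 1+fewest(1)=1+1=2) = 2

2


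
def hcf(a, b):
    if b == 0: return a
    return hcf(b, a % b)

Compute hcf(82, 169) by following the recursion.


hcf(82, 169) = hcf(169, 82)
hcf(169, 82) = hcf(82, 5)
hcf(82, 5) = hcf(5, 2)
hcf(5, 2) = hcf(2, 1)
hcf(2, 1) = hcf(1, 0)
hcf(1, 0) = 1  (base case)

1


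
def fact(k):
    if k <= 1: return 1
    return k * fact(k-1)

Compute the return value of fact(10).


fact(10)
= 10 * fact(9)
= 10 * 9 * fact(8)
= 10 * 9 * 8 * fact(7)
= 10 * 9 * 8 * 7 * fact(6)
= 10 * 9 * 8 * 7 * 6 * fact(5)
= 10 * 9 * 8 * 7 * 6 * 5 * fact(4)
= 10 * 9 * 8 * 7 * 6 * 5 * 4 * fact(3)
= 10 * 9 * 8 * 7 * 6 * 5 * 4 * 3 * fact(2)
= 10 * 9 * 8 * 7 * 6 * 5 * 4 * 3 * 2 * fact(1)
= 10 * 9 * 8 * 7 * 6 * 5 * 4 * 3 * 2 * 1
= 3628800

3628800


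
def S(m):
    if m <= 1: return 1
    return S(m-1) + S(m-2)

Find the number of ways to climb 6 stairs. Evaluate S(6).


Building up from base cases:
S(0) = 1
S(1) = 1
S(2) = S(1) + S(0) = 1 + 1 = 2
S(3) = S(2) + S(1) = 2 + 1 = 3
S(4) = S(3) + S(2) = 3 + 2 = 5
S(5) = S(4) + S(3) = 5 + 3 = 8
S(6) = S(5) + S(4) = 8 + 5 = 13

13


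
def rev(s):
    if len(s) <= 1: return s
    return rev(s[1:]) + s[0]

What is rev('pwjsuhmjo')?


rev('pwjsuhmjo') = rev('wjsuhmjo') + 'p'
rev('wjsuhmjo') = rev('jsuhmjo') + 'w'
rev('jsuhmjo') = rev('suhmjo') + 'j'
rev('suhmjo') = rev('uhmjo') + 's'
rev('uhmjo') = rev('hmjo') + 'u'
rev('hmjo') = rev('mjo') + 'h'
rev('mjo') = rev('jo') + 'm'
rev('jo') = rev('o') + 'j'
rev('o') = 'o'  (base case)
Concatenating: 'o' + 'j' + 'm' + 'h' + 'u' + 's' + 'j' + 'w' + 'p' = 'ojmhusjwp'

ojmhusjwp


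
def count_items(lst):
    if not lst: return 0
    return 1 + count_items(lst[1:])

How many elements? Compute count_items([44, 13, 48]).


count_items([44, 13, 48]) = 1 + count_items([13, 48])
count_items([13, 48]) = 1 + count_items([48])
count_items([48]) = 1 + count_items([])
count_items([]) = 0  (base case)
Unwinding: 1 + 1 + 1 + 0 = 3

3


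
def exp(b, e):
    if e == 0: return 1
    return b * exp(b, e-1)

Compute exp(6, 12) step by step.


exp(6, 12)
= 6 * exp(6, 11)
= 6 * 6 * exp(6, 10)
= 6 * 6 * 6 * exp(6, 9)
= 6 * 6 * 6 * 6 * exp(6, 8)
= 6 * 6 * 6 * 6 * 6 * exp(6, 7)
= 6 * 6 * 6 * 6 * 6 * 6 * exp(6, 6)
= 6 * 6 * 6 * 6 * 6 * 6 * 6 * exp(6, 5)
= 6 * 6 * 6 * 6 * 6 * 6 * 6 * 6 * exp(6, 4)
= 6 * 6 * 6 * 6 * 6 * 6 * 6 * 6 * 6 * exp(6, 3)
= 6 * 6 * 6 * 6 * 6 * 6 * 6 * 6 * 6 * 6 * exp(6, 2)
= 6 * 6 * 6 * 6 * 6 * 6 * 6 * 6 * 6 * 6 * 6 * exp(6, 1)
= 6 * 6 * 6 * 6 * 6 * 6 * 6 * 6 * 6 * 6 * 6 * 6 * exp(6, 0)
= 6 * 6 * 6 * 6 * 6 * 6 * 6 * 6 * 6 * 6 * 6 * 6 * 1
= 2176782336

2176782336


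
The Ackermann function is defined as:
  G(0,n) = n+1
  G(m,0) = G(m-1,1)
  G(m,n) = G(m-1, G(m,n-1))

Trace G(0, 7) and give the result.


G(0, 7) = 8
Result: G(0, 7) = 8

8


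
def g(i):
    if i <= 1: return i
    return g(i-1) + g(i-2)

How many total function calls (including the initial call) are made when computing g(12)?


Let C(n) = total calls for g(n)
C(0) = 1, C(1) = 1
C(2) = 1 + C(1) + C(0) = 1 + 1 + 1 = 3
C(3) = 1 + C(2) + C(1) = 1 + 3 + 1 = 5
C(4) = 1 + C(3) + C(2) = 1 + 5 + 3 = 9
C(5) = 1 + C(4) + C(3) = 1 + 9 + 5 = 15
C(6) = 1 + C(5) + C(4) = 1 + 15 + 9 = 25
C(7) = 1 + C(6) + C(5) = 1 + 25 + 15 = 41
C(8) = 1 + C(7) + C(6) = 1 + 41 + 25 = 67
C(9) = 1 + C(8) + C(7) = 1 + 67 + 41 = 109
C(10) = 1 + C(9) + C(8) = 1 + 109 + 67 = 177
C(11) = 1 + C(10) + C(9) = 1 + 177 + 109 = 287
C(12) = 1 + C(11) + C(10) = 1 + 287 + 177 = 465

465


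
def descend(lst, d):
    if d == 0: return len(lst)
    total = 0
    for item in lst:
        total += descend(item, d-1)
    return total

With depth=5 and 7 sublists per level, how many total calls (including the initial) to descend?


At depth 0 (root): 1 call
At depth 1: each of 1 parents calls descend on 7 children = 7 calls
At depth 2: each of 7 parents calls descend on 7 children = 49 calls
At depth 3: each of 49 parents calls descend on 7 children = 343 calls
At depth 4: each of 343 parents calls descend on 7 children = 2401 calls
At depth 5: each of 2401 parents calls descend on 7 children = 16807 calls
Total: 1 + 7 + 49 + 343 + 2401 + 16807 = 19608

19608


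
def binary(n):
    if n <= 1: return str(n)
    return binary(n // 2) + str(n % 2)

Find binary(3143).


binary(3143) = binary(1571) + '1'
binary(1571) = binary(785) + '1'
binary(785) = binary(392) + '1'
binary(392) = binary(196) + '0'
binary(196) = binary(98) + '0'
binary(98) = binary(49) + '0'
binary(49) = binary(24) + '1'
binary(24) = binary(12) + '0'
binary(12) = binary(6) + '0'
binary(6) = binary(3) + '0'
binary(3) = binary(1) + '1'
binary(1) = '1'  (base case)
Concatenating: '1' + '1' + '0' + '0' + '0' + '1' + '0' + '0' + '0' + '1' + '1' + '1' = '110001000111'

110001000111


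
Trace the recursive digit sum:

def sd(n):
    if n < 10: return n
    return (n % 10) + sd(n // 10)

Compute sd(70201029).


sd(70201029) = 9 + sd(7020102)
sd(7020102) = 2 + sd(702010)
sd(702010) = 0 + sd(70201)
sd(70201) = 1 + sd(7020)
sd(7020) = 0 + sd(702)
sd(702) = 2 + sd(70)
sd(70) = 0 + sd(7)
sd(7) = 7  (base case)
Total: 9 + 2 + 0 + 1 + 0 + 2 + 0 + 7 = 21

21


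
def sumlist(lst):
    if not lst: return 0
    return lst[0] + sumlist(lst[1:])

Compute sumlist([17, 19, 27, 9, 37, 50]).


sumlist([17, 19, 27, 9, 37, 50]) = 17 + sumlist([19, 27, 9, 37, 50])
sumlist([19, 27, 9, 37, 50]) = 19 + sumlist([27, 9, 37, 50])
sumlist([27, 9, 37, 50]) = 27 + sumlist([9, 37, 50])
sumlist([9, 37, 50]) = 9 + sumlist([37, 50])
sumlist([37, 50]) = 37 + sumlist([50])
sumlist([50]) = 50 + sumlist([])
sumlist([]) = 0  (base case)
Total: 17 + 19 + 27 + 9 + 37 + 50 + 0 = 159

159


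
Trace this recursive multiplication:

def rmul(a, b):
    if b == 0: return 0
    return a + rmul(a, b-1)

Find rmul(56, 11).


rmul(56, 11) = 56 + rmul(56, 10)
rmul(56, 10) = 56 + rmul(56, 9)
rmul(56, 9) = 56 + rmul(56, 8)
rmul(56, 8) = 56 + rmul(56, 7)
rmul(56, 7) = 56 + rmul(56, 6)
rmul(56, 6) = 56 + rmul(56, 5)
rmul(56, 5) = 56 + rmul(56, 4)
rmul(56, 4) = 56 + rmul(56, 3)
rmul(56, 3) = 56 + rmul(56, 2)
rmul(56, 2) = 56 + rmul(56, 1)
rmul(56, 1) = 56 + rmul(56, 0)
rmul(56, 0) = 0  (base case)
Total: 56 + 56 + 56 + 56 + 56 + 56 + 56 + 56 + 56 + 56 + 56 + 0 = 616

616


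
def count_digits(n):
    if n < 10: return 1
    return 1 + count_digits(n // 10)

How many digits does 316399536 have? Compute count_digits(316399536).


count_digits(316399536) = 1 + count_digits(31639953)
count_digits(31639953) = 1 + count_digits(3163995)
count_digits(3163995) = 1 + count_digits(316399)
count_digits(316399) = 1 + count_digits(31639)
count_digits(31639) = 1 + count_digits(3163)
count_digits(3163) = 1 + count_digits(316)
count_digits(316) = 1 + count_digits(31)
count_digits(31) = 1 + count_digits(3)
count_digits(3) = 1  (base case: 3 < 10)
Unwinding: 1 + 1 + 1 + 1 + 1 + 1 + 1 + 1 + 1 = 9

9


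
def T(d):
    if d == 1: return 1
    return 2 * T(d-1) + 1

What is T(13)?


T(13) = 2 * T(12) + 1
T(12) = 2 * T(11) + 1
T(11) = 2 * T(10) + 1
T(10) = 2 * T(9) + 1
T(9) = 2 * T(8) + 1
T(8) = 2 * T(7) + 1
T(7) = 2 * T(6) + 1
T(6) = 2 * T(5) + 1
T(5) = 2 * T(4) + 1
T(4) = 2 * T(3) + 1
T(3) = 2 * T(2) + 1
T(2) = 2 * T(1) + 1
T(1) = 1  (base case)
T(2) = 2 * 1 + 1 = 3
T(3) = 2 * 3 + 1 = 7
T(4) = 2 * 7 + 1 = 15
T(5) = 2 * 15 + 1 = 31
T(6) = 2 * 31 + 1 = 63
T(7) = 2 * 63 + 1 = 127
T(8) = 2 * 127 + 1 = 255
T(9) = 2 * 255 + 1 = 511
T(10) = 2 * 511 + 1 = 1023
T(11) = 2 * 1023 + 1 = 2047
T(12) = 2 * 2047 + 1 = 4095
T(13) = 2 * 4095 + 1 = 8191

8191


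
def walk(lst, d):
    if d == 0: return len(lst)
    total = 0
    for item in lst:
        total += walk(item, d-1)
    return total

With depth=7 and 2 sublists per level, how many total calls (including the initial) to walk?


At depth 0 (root): 1 call
At depth 1: each of 1 parents calls walk on 2 children = 2 calls
At depth 2: each of 2 parents calls walk on 2 children = 4 calls
At depth 3: each of 4 parents calls walk on 2 children = 8 calls
At depth 4: each of 8 parents calls walk on 2 children = 16 calls
At depth 5: each of 16 parents calls walk on 2 children = 32 calls
At depth 6: each of 32 parents calls walk on 2 children = 64 calls
At depth 7: each of 64 parents calls walk on 2 children = 128 calls
Total: 1 + 2 + 4 + 8 + 16 + 32 + 64 + 128 = 255

255


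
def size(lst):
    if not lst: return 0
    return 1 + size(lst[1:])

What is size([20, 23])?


size([20, 23]) = 1 + size([23])
size([23]) = 1 + size([])
size([]) = 0  (base case)
Unwinding: 1 + 1 + 0 = 2

2


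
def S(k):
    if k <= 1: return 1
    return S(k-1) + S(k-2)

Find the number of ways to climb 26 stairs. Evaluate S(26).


Building up from base cases:
S(0) = 1
S(1) = 1
S(2) = S(1) + S(0) = 1 + 1 = 2
S(3) = S(2) + S(1) = 2 + 1 = 3
S(4) = S(3) + S(2) = 3 + 2 = 5
S(5) = S(4) + S(3) = 5 + 3 = 8
S(6) = S(5) + S(4) = 8 + 5 = 13
S(7) = S(6) + S(5) = 13 + 8 = 21
S(8) = S(7) + S(6) = 21 + 13 = 34
S(9) = S(8) + S(7) = 34 + 21 = 55
S(10) = S(9) + S(8) = 55 + 34 = 89
S(11) = S(10) + S(9) = 89 + 55 = 144
S(12) = S(11) + S(10) = 144 + 89 = 233
S(13) = S(12) + S(11) = 233 + 144 = 377
S(14) = S(13) + S(12) = 377 + 233 = 610
S(15) = S(14) + S(13) = 610 + 377 = 987
S(16) = S(15) + S(14) = 987 + 610 = 1597
S(17) = S(16) + S(15) = 1597 + 987 = 2584
S(18) = S(17) + S(16) = 2584 + 1597 = 4181
S(19) = S(18) + S(17) = 4181 + 2584 = 6765
S(20) = S(19) + S(18) = 6765 + 4181 = 10946
S(21) = S(20) + S(19) = 10946 + 6765 = 17711
S(22) = S(21) + S(20) = 17711 + 10946 = 28657
S(23) = S(22) + S(21) = 28657 + 17711 = 46368
S(24) = S(23) + S(22) = 46368 + 28657 = 75025
S(25) = S(24) + S(23) = 75025 + 46368 = 121393
S(26) = S(25) + S(24) = 121393 + 75025 = 196418

196418


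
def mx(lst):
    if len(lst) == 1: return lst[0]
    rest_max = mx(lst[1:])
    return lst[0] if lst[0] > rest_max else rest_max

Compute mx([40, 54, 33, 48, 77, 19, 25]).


mx([40, 54, 33, 48, 77, 19, 25]): compare 40 with mx([54, 33, 48, 77, 19, 25])
mx([54, 33, 48, 77, 19, 25]): compare 54 with mx([33, 48, 77, 19, 25])
mx([33, 48, 77, 19, 25]): compare 33 with mx([48, 77, 19, 25])
mx([48, 77, 19, 25]): compare 48 with mx([77, 19, 25])
mx([77, 19, 25]): compare 77 with mx([19, 25])
mx([19, 25]): compare 19 with mx([25])
mx([25]) = 25  (base case)
Compare 19 with 25 -> 25
Compare 77 with 25 -> 77
Compare 48 with 77 -> 77
Compare 33 with 77 -> 77
Compare 54 with 77 -> 77
Compare 40 with 77 -> 77

77


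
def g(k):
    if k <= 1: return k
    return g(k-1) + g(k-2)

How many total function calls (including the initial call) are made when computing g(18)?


Let C(n) = total calls for g(n)
C(0) = 1, C(1) = 1
C(2) = 1 + C(1) + C(0) = 1 + 1 + 1 = 3
C(3) = 1 + C(2) + C(1) = 1 + 3 + 1 = 5
C(4) = 1 + C(3) + C(2) = 1 + 5 + 3 = 9
C(5) = 1 + C(4) + C(3) = 1 + 9 + 5 = 15
C(6) = 1 + C(5) + C(4) = 1 + 15 + 9 = 25
C(7) = 1 + C(6) + C(5) = 1 + 25 + 15 = 41
C(8) = 1 + C(7) + C(6) = 1 + 41 + 25 = 67
C(9) = 1 + C(8) + C(7) = 1 + 67 + 41 = 109
C(10) = 1 + C(9) + C(8) = 1 + 109 + 67 = 177
C(11) = 1 + C(10) + C(9) = 1 + 177 + 109 = 287
C(12) = 1 + C(11) + C(10) = 1 + 287 + 177 = 465
C(13) = 1 + C(12) + C(11) = 1 + 465 + 287 = 753
C(14) = 1 + C(13) + C(12) = 1 + 753 + 465 = 1219
C(15) = 1 + C(14) + C(13) = 1 + 1219 + 753 = 1973
C(16) = 1 + C(15) + C(14) = 1 + 1973 + 1219 = 3193
C(17) = 1 + C(16) + C(15) = 1 + 3193 + 1973 = 5167
C(18) = 1 + C(17) + C(16) = 1 + 5167 + 3193 = 8361

8361


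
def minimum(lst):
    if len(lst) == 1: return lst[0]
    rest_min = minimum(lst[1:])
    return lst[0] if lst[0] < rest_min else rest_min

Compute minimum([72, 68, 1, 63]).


minimum([72, 68, 1, 63]): compare 72 with minimum([68, 1, 63])
minimum([68, 1, 63]): compare 68 with minimum([1, 63])
minimum([1, 63]): compare 1 with minimum([63])
minimum([63]) = 63  (base case)
Compare 1 with 63 -> 1
Compare 68 with 1 -> 1
Compare 72 with 1 -> 1

1


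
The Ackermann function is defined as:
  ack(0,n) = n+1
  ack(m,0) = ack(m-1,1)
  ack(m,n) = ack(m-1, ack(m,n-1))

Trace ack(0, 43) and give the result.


ack(0, 43) = 44
Result: ack(0, 43) = 44

44


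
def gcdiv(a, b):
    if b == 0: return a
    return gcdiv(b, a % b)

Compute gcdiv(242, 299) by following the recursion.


gcdiv(242, 299) = gcdiv(299, 242)
gcdiv(299, 242) = gcdiv(242, 57)
gcdiv(242, 57) = gcdiv(57, 14)
gcdiv(57, 14) = gcdiv(14, 1)
gcdiv(14, 1) = gcdiv(1, 0)
gcdiv(1, 0) = 1  (base case)

1


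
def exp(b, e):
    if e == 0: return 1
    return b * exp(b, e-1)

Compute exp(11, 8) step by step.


exp(11, 8)
= 11 * exp(11, 7)
= 11 * 11 * exp(11, 6)
= 11 * 11 * 11 * exp(11, 5)
= 11 * 11 * 11 * 11 * exp(11, 4)
= 11 * 11 * 11 * 11 * 11 * exp(11, 3)
= 11 * 11 * 11 * 11 * 11 * 11 * exp(11, 2)
= 11 * 11 * 11 * 11 * 11 * 11 * 11 * exp(11, 1)
= 11 * 11 * 11 * 11 * 11 * 11 * 11 * 11 * exp(11, 0)
= 11 * 11 * 11 * 11 * 11 * 11 * 11 * 11 * 1
= 214358881

214358881


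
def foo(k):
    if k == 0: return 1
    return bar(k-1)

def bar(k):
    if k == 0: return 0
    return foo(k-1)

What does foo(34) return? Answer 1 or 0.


foo(34) = bar(33)
bar(33) = foo(32)
foo(32) = bar(31)
bar(31) = foo(30)
foo(30) = bar(29)
bar(29) = foo(28)
foo(28) = bar(27)
bar(27) = foo(26)
foo(26) = bar(25)
bar(25) = foo(24)
foo(24) = bar(23)
bar(23) = foo(22)
foo(22) = bar(21)
bar(21) = foo(20)
foo(20) = bar(19)
bar(19) = foo(18)
foo(18) = bar(17)
bar(17) = foo(16)
foo(16) = bar(15)
bar(15) = foo(14)
foo(14) = bar(13)
bar(13) = foo(12)
foo(12) = bar(11)
bar(11) = foo(10)
foo(10) = bar(9)
bar(9) = foo(8)
foo(8) = bar(7)
bar(7) = foo(6)
foo(6) = bar(5)
bar(5) = foo(4)
foo(4) = bar(3)
bar(3) = foo(2)
foo(2) = bar(1)
bar(1) = foo(0)
foo(0) = 1  (base case)
Result: 1

1


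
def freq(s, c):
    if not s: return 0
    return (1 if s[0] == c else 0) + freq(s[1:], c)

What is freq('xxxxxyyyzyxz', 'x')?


s[0]='x' == 'x' -> 1
s[0]='x' == 'x' -> 1
s[0]='x' == 'x' -> 1
s[0]='x' == 'x' -> 1
s[0]='x' == 'x' -> 1
s[0]='y' != 'x' -> 0
s[0]='y' != 'x' -> 0
s[0]='y' != 'x' -> 0
s[0]='z' != 'x' -> 0
s[0]='y' != 'x' -> 0
s[0]='x' == 'x' -> 1
s[0]='z' != 'x' -> 0
Sum: 1 + 1 + 1 + 1 + 1 + 0 + 0 + 0 + 0 + 0 + 1 + 0 = 6

6


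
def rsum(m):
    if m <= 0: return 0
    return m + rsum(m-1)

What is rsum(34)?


rsum(34)
= 34 + 33 + 32 + 31 + 30 + 29 + 28 + 27 + 26 + 25 + 24 + 23 + 22 + 21 + 20 + 19 + 18 + 17 + 16 + 15 + 14 + 13 + 12 + 11 + 10 + 9 + 8 + 7 + 6 + 5 + 4 + 3 + 2 + 1 + rsum(0)
= 34 + 33 + 32 + 31 + 30 + 29 + 28 + 27 + 26 + 25 + 24 + 23 + 22 + 21 + 20 + 19 + 18 + 17 + 16 + 15 + 14 + 13 + 12 + 11 + 10 + 9 + 8 + 7 + 6 + 5 + 4 + 3 + 2 + 1 + 0
= 595

595


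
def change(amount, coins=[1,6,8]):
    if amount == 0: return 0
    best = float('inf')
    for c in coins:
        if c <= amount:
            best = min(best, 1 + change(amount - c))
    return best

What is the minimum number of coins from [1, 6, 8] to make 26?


Building up with DP:
change(0) = 0
change(1) = min(1+change(0)=1+0=1) = 1
change(2) = min(1+change(1)=1+1=2) = 2
change(3) = min(1+change(2)=1+2=3) = 3
change(4) = min(1+change(3)=1+3=4) = 4
change(5) = min(1+change(4)=1+4=5) = 5
change(6) = min(1+change(5)=1+5=6, 1+change(0)=1+0=1) = 1
change(7) = min(1+change(6)=1+1=2, 1+change(1)=1+1=2) = 2
change(8) = min(1+change(7)=1+2=3, 1+change(2)=1+2=3, 1+change(0)=1+0=1) = 1
change(9) = min(1+change(8)=1+1=2, 1+change(3)=1+3=4, 1+change(1)=1+1=2) = 2
change(10) = min(1+change(9)=1+2=3, 1+change(4)=1+4=5, 1+change(2)=1+2=3) = 3
change(11) = min(1+change(10)=1+3=4, 1+change(5)=1+5=6, 1+change(3)=1+3=4) = 4
change(12) = min(1+change(11)=1+4=5, 1+change(6)=1+1=2, 1+change(4)=1+4=5) = 2
change(13) = min(1+change(12)=1+2=3, 1+change(7)=1+2=3, 1+change(5)=1+5=6) = 3
change(14) = min(1+change(13)=1+3=4, 1+change(8)=1+1=2, 1+change(6)=1+1=2) = 2
change(15) = min(1+change(14)=1+2=3, 1+change(9)=1+2=3, 1+change(7)=1+2=3) = 3
change(16) = min(1+change(15)=1+3=4, 1+change(10)=1+3=4, 1+change(8)=1+1=2) = 2
change(17) = min(1+change(16)=1+2=3, 1+change(11)=1+4=5, 1+change(9)=1+2=3) = 3
change(18) = min(1+change(17)=1+3=4, 1+change(12)=1+2=3, 1+change(10)=1+3=4) = 3
change(19) = min(1+change(18)=1+3=4, 1+change(13)=1+3=4, 1+change(11)=1+4=5) = 4
change(20) = min(1+change(19)=1+4=5, 1+change(14)=1+2=3, 1+change(12)=1+2=3) = 3
change(21) = min(1+change(20)=1+3=4, 1+change(15)=1+3=4, 1+change(13)=1+3=4) = 4
change(22) = min(1+change(21)=1+4=5, 1+change(16)=1+2=3, 1+change(14)=1+2=3) = 3
change(23) = min(1+change(22)=1+3=4, 1+change(17)=1+3=4, 1+change(15)=1+3=4) = 4
change(24) = min(1+change(23)=1+4=5, 1+change(18)=1+3=4, 1+change(16)=1+2=3) = 3
change(25) = min(1+change(24)=1+3=4, 1+change(19)=1+4=5, 1+change(17)=1+3=4) = 4
change(26) = min(1+change(25)=1+4=5, 1+change(20)=1+3=4, 1+change(18)=1+3=4) = 4

4


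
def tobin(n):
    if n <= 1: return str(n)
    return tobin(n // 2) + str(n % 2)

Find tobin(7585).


tobin(7585) = tobin(3792) + '1'
tobin(3792) = tobin(1896) + '0'
tobin(1896) = tobin(948) + '0'
tobin(948) = tobin(474) + '0'
tobin(474) = tobin(237) + '0'
tobin(237) = tobin(118) + '1'
tobin(118) = tobin(59) + '0'
tobin(59) = tobin(29) + '1'
tobin(29) = tobin(14) + '1'
tobin(14) = tobin(7) + '0'
tobin(7) = tobin(3) + '1'
tobin(3) = tobin(1) + '1'
tobin(1) = '1'  (base case)
Concatenating: '1' + '1' + '1' + '0' + '1' + '1' + '0' + '1' + '0' + '0' + '0' + '0' + '1' = '1110110100001'

1110110100001


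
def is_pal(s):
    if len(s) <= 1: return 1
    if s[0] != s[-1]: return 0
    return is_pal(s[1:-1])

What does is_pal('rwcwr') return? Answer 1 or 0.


is_pal('rwcwr'): s[0]='r' == s[-1]='r' -> check is_pal('wcw')
is_pal('wcw'): s[0]='w' == s[-1]='w' -> check is_pal('c')
is_pal('c'): len <= 1 -> return 1  (base case)
Result: 1 (palindrome)

1


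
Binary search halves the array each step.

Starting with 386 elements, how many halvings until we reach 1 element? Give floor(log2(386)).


386 / 2 = 193
193 / 2 = 96
96 / 2 = 48
48 / 2 = 24
24 / 2 = 12
12 / 2 = 6
6 / 2 = 3
3 / 2 = 1
Reached 1 after 8 halvings

8


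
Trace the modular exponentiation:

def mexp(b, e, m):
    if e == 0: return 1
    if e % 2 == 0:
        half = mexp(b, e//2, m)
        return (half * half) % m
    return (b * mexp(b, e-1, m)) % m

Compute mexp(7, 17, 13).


mexp(7, 17, 13): e is odd, compute mexp(7, 16, 13)
  mexp(7, 16, 13): e is even, compute mexp(7, 8, 13)
    mexp(7, 8, 13): e is even, compute mexp(7, 4, 13)
      mexp(7, 4, 13): e is even, compute mexp(7, 2, 13)
        mexp(7, 2, 13): e is even, compute mexp(7, 1, 13)
          mexp(7, 1, 13): e is odd, compute mexp(7, 0, 13)
          mexp(7, 0, 13) = 1
          (7 * 1) % 13 = 7
        half=7, (7*7) % 13 = 10
      half=10, (10*10) % 13 = 9
    half=9, (9*9) % 13 = 3
  half=3, (3*3) % 13 = 9
(7 * 9) % 13 = 11

11


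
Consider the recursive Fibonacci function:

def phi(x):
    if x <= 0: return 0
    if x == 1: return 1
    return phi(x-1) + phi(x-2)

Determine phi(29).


Computing phi(29) bottom-up:
phi(0) = 0
phi(1) = 1
phi(2) = phi(1) + phi(0) = 1 + 0 = 1
phi(3) = phi(2) + phi(1) = 1 + 1 = 2
phi(4) = phi(3) + phi(2) = 2 + 1 = 3
phi(5) = phi(4) + phi(3) = 3 + 2 = 5
phi(6) = phi(5) + phi(4) = 5 + 3 = 8
phi(7) = phi(6) + phi(5) = 8 + 5 = 13
phi(8) = phi(7) + phi(6) = 13 + 8 = 21
phi(9) = phi(8) + phi(7) = 21 + 13 = 34
phi(10) = phi(9) + phi(8) = 34 + 21 = 55
phi(11) = phi(10) + phi(9) = 55 + 34 = 89
phi(12) = phi(11) + phi(10) = 89 + 55 = 144
phi(13) = phi(12) + phi(11) = 144 + 89 = 233
phi(14) = phi(13) + phi(12) = 233 + 144 = 377
phi(15) = phi(14) + phi(13) = 377 + 233 = 610
phi(16) = phi(15) + phi(14) = 610 + 377 = 987
phi(17) = phi(16) + phi(15) = 987 + 610 = 1597
phi(18) = phi(17) + phi(16) = 1597 + 987 = 2584
phi(19) = phi(18) + phi(17) = 2584 + 1597 = 4181
phi(20) = phi(19) + phi(18) = 4181 + 2584 = 6765
phi(21) = phi(20) + phi(19) = 6765 + 4181 = 10946
phi(22) = phi(21) + phi(20) = 10946 + 6765 = 17711
phi(23) = phi(22) + phi(21) = 17711 + 10946 = 28657
phi(24) = phi(23) + phi(22) = 28657 + 17711 = 46368
phi(25) = phi(24) + phi(23) = 46368 + 28657 = 75025
phi(26) = phi(25) + phi(24) = 75025 + 46368 = 121393
phi(27) = phi(26) + phi(25) = 121393 + 75025 = 196418
phi(28) = phi(27) + phi(26) = 196418 + 121393 = 317811
phi(29) = phi(28) + phi(27) = 317811 + 196418 = 514229

514229


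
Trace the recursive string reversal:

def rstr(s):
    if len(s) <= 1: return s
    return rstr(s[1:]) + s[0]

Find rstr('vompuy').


rstr('vompuy') = rstr('ompuy') + 'v'
rstr('ompuy') = rstr('mpuy') + 'o'
rstr('mpuy') = rstr('puy') + 'm'
rstr('puy') = rstr('uy') + 'p'
rstr('uy') = rstr('y') + 'u'
rstr('y') = 'y'  (base case)
Concatenating: 'y' + 'u' + 'p' + 'm' + 'o' + 'v' = 'yupmov'

yupmov


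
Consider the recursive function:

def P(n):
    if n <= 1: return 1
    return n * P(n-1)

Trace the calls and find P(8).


P(8)
= 8 * P(7)
= 8 * 7 * P(6)
= 8 * 7 * 6 * P(5)
= 8 * 7 * 6 * 5 * P(4)
= 8 * 7 * 6 * 5 * 4 * P(3)
= 8 * 7 * 6 * 5 * 4 * 3 * P(2)
= 8 * 7 * 6 * 5 * 4 * 3 * 2 * P(1)
= 8 * 7 * 6 * 5 * 4 * 3 * 2 * 1
= 40320

40320


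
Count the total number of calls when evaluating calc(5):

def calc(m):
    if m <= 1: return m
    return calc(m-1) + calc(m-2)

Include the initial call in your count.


Let C(n) = total calls for calc(n)
C(0) = 1, C(1) = 1
C(2) = 1 + C(1) + C(0) = 1 + 1 + 1 = 3
C(3) = 1 + C(2) + C(1) = 1 + 3 + 1 = 5
C(4) = 1 + C(3) + C(2) = 1 + 5 + 3 = 9
C(5) = 1 + C(4) + C(3) = 1 + 9 + 5 = 15

15


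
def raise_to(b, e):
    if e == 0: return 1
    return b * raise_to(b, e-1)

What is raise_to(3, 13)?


raise_to(3, 13)
= 3 * raise_to(3, 12)
= 3 * 3 * raise_to(3, 11)
= 3 * 3 * 3 * raise_to(3, 10)
= 3 * 3 * 3 * 3 * raise_to(3, 9)
= 3 * 3 * 3 * 3 * 3 * raise_to(3, 8)
= 3 * 3 * 3 * 3 * 3 * 3 * raise_to(3, 7)
= 3 * 3 * 3 * 3 * 3 * 3 * 3 * raise_to(3, 6)
= 3 * 3 * 3 * 3 * 3 * 3 * 3 * 3 * raise_to(3, 5)
= 3 * 3 * 3 * 3 * 3 * 3 * 3 * 3 * 3 * raise_to(3, 4)
= 3 * 3 * 3 * 3 * 3 * 3 * 3 * 3 * 3 * 3 * raise_to(3, 3)
= 3 * 3 * 3 * 3 * 3 * 3 * 3 * 3 * 3 * 3 * 3 * raise_to(3, 2)
= 3 * 3 * 3 * 3 * 3 * 3 * 3 * 3 * 3 * 3 * 3 * 3 * raise_to(3, 1)
= 3 * 3 * 3 * 3 * 3 * 3 * 3 * 3 * 3 * 3 * 3 * 3 * 3 * raise_to(3, 0)
= 3 * 3 * 3 * 3 * 3 * 3 * 3 * 3 * 3 * 3 * 3 * 3 * 3 * 1
= 1594323

1594323


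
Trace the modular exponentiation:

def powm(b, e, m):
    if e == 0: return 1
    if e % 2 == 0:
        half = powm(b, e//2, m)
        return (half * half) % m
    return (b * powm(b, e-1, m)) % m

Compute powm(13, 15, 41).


powm(13, 15, 41): e is odd, compute powm(13, 14, 41)
  powm(13, 14, 41): e is even, compute powm(13, 7, 41)
    powm(13, 7, 41): e is odd, compute powm(13, 6, 41)
      powm(13, 6, 41): e is even, compute powm(13, 3, 41)
        powm(13, 3, 41): e is odd, compute powm(13, 2, 41)
          powm(13, 2, 41): e is even, compute powm(13, 1, 41)
          powm(13, 1, 41): e is odd, compute powm(13, 0, 41)
          powm(13, 0, 41) = 1
          (13 * 1) % 41 = 13
          half=13, (13*13) % 41 = 5
        (13 * 5) % 41 = 24
      half=24, (24*24) % 41 = 2
    (13 * 2) % 41 = 26
  half=26, (26*26) % 41 = 20
(13 * 20) % 41 = 14

14


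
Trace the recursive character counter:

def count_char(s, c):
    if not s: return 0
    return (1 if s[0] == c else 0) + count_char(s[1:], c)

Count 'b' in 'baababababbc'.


s[0]='b' == 'b' -> 1
s[0]='a' != 'b' -> 0
s[0]='a' != 'b' -> 0
s[0]='b' == 'b' -> 1
s[0]='a' != 'b' -> 0
s[0]='b' == 'b' -> 1
s[0]='a' != 'b' -> 0
s[0]='b' == 'b' -> 1
s[0]='a' != 'b' -> 0
s[0]='b' == 'b' -> 1
s[0]='b' == 'b' -> 1
s[0]='c' != 'b' -> 0
Sum: 1 + 0 + 0 + 1 + 0 + 1 + 0 + 1 + 0 + 1 + 1 + 0 = 6

6


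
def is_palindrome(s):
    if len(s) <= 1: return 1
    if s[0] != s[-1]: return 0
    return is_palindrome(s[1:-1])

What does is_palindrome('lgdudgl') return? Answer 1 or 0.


is_palindrome('lgdudgl'): s[0]='l' == s[-1]='l' -> check is_palindrome('gdudg')
is_palindrome('gdudg'): s[0]='g' == s[-1]='g' -> check is_palindrome('dud')
is_palindrome('dud'): s[0]='d' == s[-1]='d' -> check is_palindrome('u')
is_palindrome('u'): len <= 1 -> return 1  (base case)
Result: 1 (palindrome)

1


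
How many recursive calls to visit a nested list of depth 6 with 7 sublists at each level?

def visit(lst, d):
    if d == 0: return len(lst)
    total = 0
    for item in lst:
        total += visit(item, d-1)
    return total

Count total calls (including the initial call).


At depth 0 (root): 1 call
At depth 1: each of 1 parents calls visit on 7 children = 7 calls
At depth 2: each of 7 parents calls visit on 7 children = 49 calls
At depth 3: each of 49 parents calls visit on 7 children = 343 calls
At depth 4: each of 343 parents calls visit on 7 children = 2401 calls
At depth 5: each of 2401 parents calls visit on 7 children = 16807 calls
At depth 6: each of 16807 parents calls visit on 7 children = 117649 calls
Total: 1 + 7 + 49 + 343 + 2401 + 16807 + 117649 = 137257

137257


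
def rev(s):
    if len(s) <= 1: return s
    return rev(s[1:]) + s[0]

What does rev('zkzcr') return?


rev('zkzcr') = rev('kzcr') + 'z'
rev('kzcr') = rev('zcr') + 'k'
rev('zcr') = rev('cr') + 'z'
rev('cr') = rev('r') + 'c'
rev('r') = 'r'  (base case)
Concatenating: 'r' + 'c' + 'z' + 'k' + 'z' = 'rczkz'

rczkz


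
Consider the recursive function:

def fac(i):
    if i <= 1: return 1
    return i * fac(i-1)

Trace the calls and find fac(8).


fac(8)
= 8 * fac(7)
= 8 * 7 * fac(6)
= 8 * 7 * 6 * fac(5)
= 8 * 7 * 6 * 5 * fac(4)
= 8 * 7 * 6 * 5 * 4 * fac(3)
= 8 * 7 * 6 * 5 * 4 * 3 * fac(2)
= 8 * 7 * 6 * 5 * 4 * 3 * 2 * fac(1)
= 8 * 7 * 6 * 5 * 4 * 3 * 2 * 1
= 40320

40320


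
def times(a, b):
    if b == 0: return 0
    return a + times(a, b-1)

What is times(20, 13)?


times(20, 13) = 20 + times(20, 12)
times(20, 12) = 20 + times(20, 11)
times(20, 11) = 20 + times(20, 10)
times(20, 10) = 20 + times(20, 9)
times(20, 9) = 20 + times(20, 8)
times(20, 8) = 20 + times(20, 7)
times(20, 7) = 20 + times(20, 6)
times(20, 6) = 20 + times(20, 5)
times(20, 5) = 20 + times(20, 4)
times(20, 4) = 20 + times(20, 3)
times(20, 3) = 20 + times(20, 2)
times(20, 2) = 20 + times(20, 1)
times(20, 1) = 20 + times(20, 0)
times(20, 0) = 0  (base case)
Total: 20 + 20 + 20 + 20 + 20 + 20 + 20 + 20 + 20 + 20 + 20 + 20 + 20 + 0 = 260

260


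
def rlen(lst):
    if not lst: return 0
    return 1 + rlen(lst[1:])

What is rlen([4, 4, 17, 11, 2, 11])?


rlen([4, 4, 17, 11, 2, 11]) = 1 + rlen([4, 17, 11, 2, 11])
rlen([4, 17, 11, 2, 11]) = 1 + rlen([17, 11, 2, 11])
rlen([17, 11, 2, 11]) = 1 + rlen([11, 2, 11])
rlen([11, 2, 11]) = 1 + rlen([2, 11])
rlen([2, 11]) = 1 + rlen([11])
rlen([11]) = 1 + rlen([])
rlen([]) = 0  (base case)
Unwinding: 1 + 1 + 1 + 1 + 1 + 1 + 0 = 6

6


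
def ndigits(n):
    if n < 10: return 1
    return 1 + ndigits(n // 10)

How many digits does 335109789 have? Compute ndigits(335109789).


ndigits(335109789) = 1 + ndigits(33510978)
ndigits(33510978) = 1 + ndigits(3351097)
ndigits(3351097) = 1 + ndigits(335109)
ndigits(335109) = 1 + ndigits(33510)
ndigits(33510) = 1 + ndigits(3351)
ndigits(3351) = 1 + ndigits(335)
ndigits(335) = 1 + ndigits(33)
ndigits(33) = 1 + ndigits(3)
ndigits(3) = 1  (base case: 3 < 10)
Unwinding: 1 + 1 + 1 + 1 + 1 + 1 + 1 + 1 + 1 = 9

9


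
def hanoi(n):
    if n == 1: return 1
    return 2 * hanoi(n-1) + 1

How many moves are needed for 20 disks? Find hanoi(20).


hanoi(20) = 2 * hanoi(19) + 1
hanoi(19) = 2 * hanoi(18) + 1
hanoi(18) = 2 * hanoi(17) + 1
hanoi(17) = 2 * hanoi(16) + 1
hanoi(16) = 2 * hanoi(15) + 1
hanoi(15) = 2 * hanoi(14) + 1
hanoi(14) = 2 * hanoi(13) + 1
hanoi(13) = 2 * hanoi(12) + 1
hanoi(12) = 2 * hanoi(11) + 1
hanoi(11) = 2 * hanoi(10) + 1
hanoi(10) = 2 * hanoi(9) + 1
hanoi(9) = 2 * hanoi(8) + 1
hanoi(8) = 2 * hanoi(7) + 1
hanoi(7) = 2 * hanoi(6) + 1
hanoi(6) = 2 * hanoi(5) + 1
hanoi(5) = 2 * hanoi(4) + 1
hanoi(4) = 2 * hanoi(3) + 1
hanoi(3) = 2 * hanoi(2) + 1
hanoi(2) = 2 * hanoi(1) + 1
hanoi(1) = 1  (base case)
hanoi(2) = 2 * 1 + 1 = 3
hanoi(3) = 2 * 3 + 1 = 7
hanoi(4) = 2 * 7 + 1 = 15
hanoi(5) = 2 * 15 + 1 = 31
hanoi(6) = 2 * 31 + 1 = 63
hanoi(7) = 2 * 63 + 1 = 127
hanoi(8) = 2 * 127 + 1 = 255
hanoi(9) = 2 * 255 + 1 = 511
hanoi(10) = 2 * 511 + 1 = 1023
hanoi(11) = 2 * 1023 + 1 = 2047
hanoi(12) = 2 * 2047 + 1 = 4095
hanoi(13) = 2 * 4095 + 1 = 8191
hanoi(14) = 2 * 8191 + 1 = 16383
hanoi(15) = 2 * 16383 + 1 = 32767
hanoi(16) = 2 * 32767 + 1 = 65535
hanoi(17) = 2 * 65535 + 1 = 131071
hanoi(18) = 2 * 131071 + 1 = 262143
hanoi(19) = 2 * 262143 + 1 = 524287
hanoi(20) = 2 * 524287 + 1 = 1048575

1048575


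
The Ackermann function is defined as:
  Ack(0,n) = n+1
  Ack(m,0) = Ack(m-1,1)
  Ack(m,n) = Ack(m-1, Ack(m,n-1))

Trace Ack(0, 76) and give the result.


Ack(0, 76) = 77
Result: Ack(0, 76) = 77

77


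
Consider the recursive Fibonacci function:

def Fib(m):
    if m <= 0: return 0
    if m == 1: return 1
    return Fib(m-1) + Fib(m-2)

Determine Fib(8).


Computing Fib(8) bottom-up:
Fib(0) = 0
Fib(1) = 1
Fib(2) = Fib(1) + Fib(0) = 1 + 0 = 1
Fib(3) = Fib(2) + Fib(1) = 1 + 1 = 2
Fib(4) = Fib(3) + Fib(2) = 2 + 1 = 3
Fib(5) = Fib(4) + Fib(3) = 3 + 2 = 5
Fib(6) = Fib(5) + Fib(4) = 5 + 3 = 8
Fib(7) = Fib(6) + Fib(5) = 8 + 5 = 13
Fib(8) = Fib(7) + Fib(6) = 13 + 8 = 21

21


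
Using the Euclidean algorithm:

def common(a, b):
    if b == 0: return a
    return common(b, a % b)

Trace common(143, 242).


common(143, 242) = common(242, 143)
common(242, 143) = common(143, 99)
common(143, 99) = common(99, 44)
common(99, 44) = common(44, 11)
common(44, 11) = common(11, 0)
common(11, 0) = 11  (base case)

11


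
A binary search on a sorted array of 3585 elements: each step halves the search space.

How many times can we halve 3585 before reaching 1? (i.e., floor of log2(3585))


3585 / 2 = 1792
1792 / 2 = 896
896 / 2 = 448
448 / 2 = 224
224 / 2 = 112
112 / 2 = 56
56 / 2 = 28
28 / 2 = 14
14 / 2 = 7
7 / 2 = 3
3 / 2 = 1
Reached 1 after 11 halvings

11


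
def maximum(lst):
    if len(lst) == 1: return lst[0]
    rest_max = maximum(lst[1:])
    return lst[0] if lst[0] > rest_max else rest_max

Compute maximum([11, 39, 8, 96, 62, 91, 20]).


maximum([11, 39, 8, 96, 62, 91, 20]): compare 11 with maximum([39, 8, 96, 62, 91, 20])
maximum([39, 8, 96, 62, 91, 20]): compare 39 with maximum([8, 96, 62, 91, 20])
maximum([8, 96, 62, 91, 20]): compare 8 with maximum([96, 62, 91, 20])
maximum([96, 62, 91, 20]): compare 96 with maximum([62, 91, 20])
maximum([62, 91, 20]): compare 62 with maximum([91, 20])
maximum([91, 20]): compare 91 with maximum([20])
maximum([20]) = 20  (base case)
Compare 91 with 20 -> 91
Compare 62 with 91 -> 91
Compare 96 with 91 -> 96
Compare 8 with 96 -> 96
Compare 39 with 96 -> 96
Compare 11 with 96 -> 96

96


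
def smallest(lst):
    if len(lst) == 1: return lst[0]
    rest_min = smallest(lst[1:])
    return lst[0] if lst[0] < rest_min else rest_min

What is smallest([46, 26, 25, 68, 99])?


smallest([46, 26, 25, 68, 99]): compare 46 with smallest([26, 25, 68, 99])
smallest([26, 25, 68, 99]): compare 26 with smallest([25, 68, 99])
smallest([25, 68, 99]): compare 25 with smallest([68, 99])
smallest([68, 99]): compare 68 with smallest([99])
smallest([99]) = 99  (base case)
Compare 68 with 99 -> 68
Compare 25 with 68 -> 25
Compare 26 with 25 -> 25
Compare 46 with 25 -> 25

25


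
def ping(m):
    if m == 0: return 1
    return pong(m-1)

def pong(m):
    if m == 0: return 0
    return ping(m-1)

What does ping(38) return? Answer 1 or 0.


ping(38) = pong(37)
pong(37) = ping(36)
ping(36) = pong(35)
pong(35) = ping(34)
ping(34) = pong(33)
pong(33) = ping(32)
ping(32) = pong(31)
pong(31) = ping(30)
ping(30) = pong(29)
pong(29) = ping(28)
ping(28) = pong(27)
pong(27) = ping(26)
ping(26) = pong(25)
pong(25) = ping(24)
ping(24) = pong(23)
pong(23) = ping(22)
ping(22) = pong(21)
pong(21) = ping(20)
ping(20) = pong(19)
pong(19) = ping(18)
ping(18) = pong(17)
pong(17) = ping(16)
ping(16) = pong(15)
pong(15) = ping(14)
ping(14) = pong(13)
pong(13) = ping(12)
ping(12) = pong(11)
pong(11) = ping(10)
ping(10) = pong(9)
pong(9) = ping(8)
ping(8) = pong(7)
pong(7) = ping(6)
ping(6) = pong(5)
pong(5) = ping(4)
ping(4) = pong(3)
pong(3) = ping(2)
ping(2) = pong(1)
pong(1) = ping(0)
ping(0) = 1  (base case)
Result: 1

1


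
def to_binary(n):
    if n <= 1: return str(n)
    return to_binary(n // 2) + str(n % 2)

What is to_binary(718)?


to_binary(718) = to_binary(359) + '0'
to_binary(359) = to_binary(179) + '1'
to_binary(179) = to_binary(89) + '1'
to_binary(89) = to_binary(44) + '1'
to_binary(44) = to_binary(22) + '0'
to_binary(22) = to_binary(11) + '0'
to_binary(11) = to_binary(5) + '1'
to_binary(5) = to_binary(2) + '1'
to_binary(2) = to_binary(1) + '0'
to_binary(1) = '1'  (base case)
Concatenating: '1' + '0' + '1' + '1' + '0' + '0' + '1' + '1' + '1' + '0' = '1011001110'

1011001110


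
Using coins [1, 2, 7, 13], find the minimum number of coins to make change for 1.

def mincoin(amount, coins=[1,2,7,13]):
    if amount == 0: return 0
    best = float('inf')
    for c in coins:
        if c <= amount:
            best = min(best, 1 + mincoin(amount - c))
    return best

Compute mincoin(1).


Building up with DP:
mincoin(0) = 0
mincoin(1) = min(1+mincoin(0)=1+0=1) = 1

1


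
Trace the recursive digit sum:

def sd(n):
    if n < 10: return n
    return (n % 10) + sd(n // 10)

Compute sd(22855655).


sd(22855655) = 5 + sd(2285565)
sd(2285565) = 5 + sd(228556)
sd(228556) = 6 + sd(22855)
sd(22855) = 5 + sd(2285)
sd(2285) = 5 + sd(228)
sd(228) = 8 + sd(22)
sd(22) = 2 + sd(2)
sd(2) = 2  (base case)
Total: 5 + 5 + 6 + 5 + 5 + 8 + 2 + 2 = 38

38


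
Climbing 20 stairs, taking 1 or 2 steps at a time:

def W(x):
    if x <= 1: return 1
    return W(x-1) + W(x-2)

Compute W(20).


Building up from base cases:
W(0) = 1
W(1) = 1
W(2) = W(1) + W(0) = 1 + 1 = 2
W(3) = W(2) + W(1) = 2 + 1 = 3
W(4) = W(3) + W(2) = 3 + 2 = 5
W(5) = W(4) + W(3) = 5 + 3 = 8
W(6) = W(5) + W(4) = 8 + 5 = 13
W(7) = W(6) + W(5) = 13 + 8 = 21
W(8) = W(7) + W(6) = 21 + 13 = 34
W(9) = W(8) + W(7) = 34 + 21 = 55
W(10) = W(9) + W(8) = 55 + 34 = 89
W(11) = W(10) + W(9) = 89 + 55 = 144
W(12) = W(11) + W(10) = 144 + 89 = 233
W(13) = W(12) + W(11) = 233 + 144 = 377
W(14) = W(13) + W(12) = 377 + 233 = 610
W(15) = W(14) + W(13) = 610 + 377 = 987
W(16) = W(15) + W(14) = 987 + 610 = 1597
W(17) = W(16) + W(15) = 1597 + 987 = 2584
W(18) = W(17) + W(16) = 2584 + 1597 = 4181
W(19) = W(18) + W(17) = 4181 + 2584 = 6765
W(20) = W(19) + W(18) = 6765 + 4181 = 10946

10946


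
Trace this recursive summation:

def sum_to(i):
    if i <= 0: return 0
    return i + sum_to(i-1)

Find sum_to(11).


sum_to(11)
= 11 + 10 + 9 + 8 + 7 + 6 + 5 + 4 + 3 + 2 + 1 + sum_to(0)
= 11 + 10 + 9 + 8 + 7 + 6 + 5 + 4 + 3 + 2 + 1 + 0
= 66

66


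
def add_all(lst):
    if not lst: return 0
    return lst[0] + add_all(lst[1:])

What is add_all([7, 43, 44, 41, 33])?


add_all([7, 43, 44, 41, 33]) = 7 + add_all([43, 44, 41, 33])
add_all([43, 44, 41, 33]) = 43 + add_all([44, 41, 33])
add_all([44, 41, 33]) = 44 + add_all([41, 33])
add_all([41, 33]) = 41 + add_all([33])
add_all([33]) = 33 + add_all([])
add_all([]) = 0  (base case)
Total: 7 + 43 + 44 + 41 + 33 + 0 = 168

168


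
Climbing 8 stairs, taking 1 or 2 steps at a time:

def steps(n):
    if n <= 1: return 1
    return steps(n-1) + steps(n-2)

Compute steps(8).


Building up from base cases:
steps(0) = 1
steps(1) = 1
steps(2) = steps(1) + steps(0) = 1 + 1 = 2
steps(3) = steps(2) + steps(1) = 2 + 1 = 3
steps(4) = steps(3) + steps(2) = 3 + 2 = 5
steps(5) = steps(4) + steps(3) = 5 + 3 = 8
steps(6) = steps(5) + steps(4) = 8 + 5 = 13
steps(7) = steps(6) + steps(5) = 13 + 8 = 21
steps(8) = steps(7) + steps(6) = 21 + 13 = 34

34


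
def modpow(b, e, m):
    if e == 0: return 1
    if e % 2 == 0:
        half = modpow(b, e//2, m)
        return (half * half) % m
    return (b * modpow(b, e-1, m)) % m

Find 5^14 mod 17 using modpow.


modpow(5, 14, 17): e is even, compute modpow(5, 7, 17)
  modpow(5, 7, 17): e is odd, compute modpow(5, 6, 17)
    modpow(5, 6, 17): e is even, compute modpow(5, 3, 17)
      modpow(5, 3, 17): e is odd, compute modpow(5, 2, 17)
        modpow(5, 2, 17): e is even, compute modpow(5, 1, 17)
          modpow(5, 1, 17): e is odd, compute modpow(5, 0, 17)
          modpow(5, 0, 17) = 1
          (5 * 1) % 17 = 5
        half=5, (5*5) % 17 = 8
      (5 * 8) % 17 = 6
    half=6, (6*6) % 17 = 2
  (5 * 2) % 17 = 10
half=10, (10*10) % 17 = 15

15


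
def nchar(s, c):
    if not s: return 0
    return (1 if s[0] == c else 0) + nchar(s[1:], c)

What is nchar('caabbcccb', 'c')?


s[0]='c' == 'c' -> 1
s[0]='a' != 'c' -> 0
s[0]='a' != 'c' -> 0
s[0]='b' != 'c' -> 0
s[0]='b' != 'c' -> 0
s[0]='c' == 'c' -> 1
s[0]='c' == 'c' -> 1
s[0]='c' == 'c' -> 1
s[0]='b' != 'c' -> 0
Sum: 1 + 0 + 0 + 0 + 0 + 1 + 1 + 1 + 0 = 4

4


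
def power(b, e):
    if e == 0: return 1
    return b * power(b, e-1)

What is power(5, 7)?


power(5, 7)
= 5 * power(5, 6)
= 5 * 5 * power(5, 5)
= 5 * 5 * 5 * power(5, 4)
= 5 * 5 * 5 * 5 * power(5, 3)
= 5 * 5 * 5 * 5 * 5 * power(5, 2)
= 5 * 5 * 5 * 5 * 5 * 5 * power(5, 1)
= 5 * 5 * 5 * 5 * 5 * 5 * 5 * power(5, 0)
= 5 * 5 * 5 * 5 * 5 * 5 * 5 * 1
= 78125

78125


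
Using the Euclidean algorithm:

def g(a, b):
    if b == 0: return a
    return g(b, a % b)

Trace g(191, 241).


g(191, 241) = g(241, 191)
g(241, 191) = g(191, 50)
g(191, 50) = g(50, 41)
g(50, 41) = g(41, 9)
g(41, 9) = g(9, 5)
g(9, 5) = g(5, 4)
g(5, 4) = g(4, 1)
g(4, 1) = g(1, 0)
g(1, 0) = 1  (base case)

1
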